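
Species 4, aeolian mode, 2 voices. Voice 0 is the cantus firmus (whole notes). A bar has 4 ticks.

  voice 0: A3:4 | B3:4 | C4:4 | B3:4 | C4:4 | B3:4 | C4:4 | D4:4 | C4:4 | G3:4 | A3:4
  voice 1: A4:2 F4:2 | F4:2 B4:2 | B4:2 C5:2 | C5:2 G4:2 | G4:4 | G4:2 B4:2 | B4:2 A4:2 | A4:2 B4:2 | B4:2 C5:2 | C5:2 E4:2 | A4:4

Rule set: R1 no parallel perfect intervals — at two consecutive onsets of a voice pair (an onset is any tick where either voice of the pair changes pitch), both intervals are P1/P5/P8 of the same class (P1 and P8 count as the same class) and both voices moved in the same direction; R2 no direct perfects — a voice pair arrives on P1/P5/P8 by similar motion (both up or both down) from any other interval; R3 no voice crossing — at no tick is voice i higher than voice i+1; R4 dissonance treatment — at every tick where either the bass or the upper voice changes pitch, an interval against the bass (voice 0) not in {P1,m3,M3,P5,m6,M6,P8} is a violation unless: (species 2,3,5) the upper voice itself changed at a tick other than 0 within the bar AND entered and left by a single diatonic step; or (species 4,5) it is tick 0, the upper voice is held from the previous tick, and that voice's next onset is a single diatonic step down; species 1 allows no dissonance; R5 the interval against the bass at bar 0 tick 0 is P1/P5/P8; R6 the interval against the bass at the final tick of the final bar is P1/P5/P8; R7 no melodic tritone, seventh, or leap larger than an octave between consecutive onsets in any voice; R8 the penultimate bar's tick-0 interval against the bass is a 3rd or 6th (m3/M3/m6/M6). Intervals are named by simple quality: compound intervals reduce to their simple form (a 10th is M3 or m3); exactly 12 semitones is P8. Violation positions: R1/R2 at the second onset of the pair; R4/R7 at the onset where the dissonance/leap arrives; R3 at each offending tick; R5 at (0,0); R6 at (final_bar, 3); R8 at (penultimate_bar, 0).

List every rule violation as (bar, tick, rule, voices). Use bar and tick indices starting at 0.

bar 0: v0=A3 v1=A4 downbeat P8
bar 1: v0=B3 v1=F4 downbeat TT
bar 2: v0=C4 v1=B4 downbeat M7
bar 3: v0=B3 v1=C5 downbeat m2
bar 4: v0=C4 v1=G4 downbeat P5
bar 5: v0=B3 v1=G4 downbeat m6
bar 6: v0=C4 v1=B4 downbeat M7
bar 7: v0=D4 v1=A4 downbeat P5
bar 8: v0=C4 v1=B4 downbeat M7
bar 9: v0=G3 v1=C5 downbeat P4
bar 10: v0=A3 v1=A4 downbeat P8
  -> R4 @ bar 1 tick 0 v(0, 1): B3/F4 TT untreated
  -> R7 @ bar 1 tick 2 v(1,): F4->B4 leap 6st
  -> R4 @ bar 2 tick 0 v(0, 1): C4/B4 M7 untreated
  -> R4 @ bar 3 tick 0 v(0, 1): B3/C5 m2 untreated
  -> R4 @ bar 8 tick 0 v(0, 1): C4/B4 M7 untreated
  -> R4 @ bar 9 tick 0 v(0, 1): G3/C5 P4 untreated
  -> R8 @ bar 9 tick 0 v(0, 1): penult P4 not 3rd/6th
  -> R2 @ bar 10 tick 0 v(0, 1): G3/E4 M6 -> A3/A4 P8 similar

(1, 0, R4, (0, 1))
(1, 2, R7, (1,))
(2, 0, R4, (0, 1))
(3, 0, R4, (0, 1))
(8, 0, R4, (0, 1))
(9, 0, R4, (0, 1))
(9, 0, R8, (0, 1))
(10, 0, R2, (0, 1))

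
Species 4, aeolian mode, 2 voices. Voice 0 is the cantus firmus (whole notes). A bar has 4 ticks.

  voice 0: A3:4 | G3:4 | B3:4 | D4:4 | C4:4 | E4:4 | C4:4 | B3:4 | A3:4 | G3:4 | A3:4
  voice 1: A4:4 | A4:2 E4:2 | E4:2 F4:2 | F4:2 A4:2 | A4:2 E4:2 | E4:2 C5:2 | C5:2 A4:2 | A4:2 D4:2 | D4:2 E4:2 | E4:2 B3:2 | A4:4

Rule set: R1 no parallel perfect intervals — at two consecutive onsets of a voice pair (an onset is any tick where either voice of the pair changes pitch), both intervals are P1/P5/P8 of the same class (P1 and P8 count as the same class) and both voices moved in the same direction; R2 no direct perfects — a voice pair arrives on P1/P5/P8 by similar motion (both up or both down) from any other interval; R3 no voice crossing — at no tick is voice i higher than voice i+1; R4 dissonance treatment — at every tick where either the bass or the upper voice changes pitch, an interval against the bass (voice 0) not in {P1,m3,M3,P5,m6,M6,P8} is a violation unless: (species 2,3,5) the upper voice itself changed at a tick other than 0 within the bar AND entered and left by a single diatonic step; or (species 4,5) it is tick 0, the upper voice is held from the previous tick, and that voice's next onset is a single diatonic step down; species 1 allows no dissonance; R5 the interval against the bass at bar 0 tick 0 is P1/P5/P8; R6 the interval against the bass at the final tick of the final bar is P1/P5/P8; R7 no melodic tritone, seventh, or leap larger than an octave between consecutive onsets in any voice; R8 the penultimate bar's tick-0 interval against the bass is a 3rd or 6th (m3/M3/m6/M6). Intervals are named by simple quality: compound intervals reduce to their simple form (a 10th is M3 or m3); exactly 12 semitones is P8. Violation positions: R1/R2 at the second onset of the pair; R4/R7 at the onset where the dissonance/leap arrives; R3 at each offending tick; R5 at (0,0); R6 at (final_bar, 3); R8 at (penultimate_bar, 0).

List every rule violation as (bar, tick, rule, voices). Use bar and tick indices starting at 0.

(1, 0, R4, (0, 1))
(2, 0, R4, (0, 1))
(2, 2, R4, (0, 1))
(7, 0, R4, (0, 1))
(8, 0, R4, (0, 1))
(10, 0, R2, (0, 1))
(10, 0, R7, (1,))

bar 0: v0=A3 v1=A4 downbeat P8
bar 1: v0=G3 v1=A4 downbeat M2
bar 2: v0=B3 v1=E4 downbeat P4
bar 3: v0=D4 v1=F4 downbeat m3
bar 4: v0=C4 v1=A4 downbeat M6
bar 5: v0=E4 v1=E4 downbeat P1
bar 6: v0=C4 v1=C5 downbeat P8
bar 7: v0=B3 v1=A4 downbeat m7
bar 8: v0=A3 v1=D4 downbeat P4
bar 9: v0=G3 v1=E4 downbeat M6
bar 10: v0=A3 v1=A4 downbeat P8
  -> R4 @ bar 1 tick 0 v(0, 1): G3/A4 M2 untreated
  -> R4 @ bar 2 tick 0 v(0, 1): B3/E4 P4 untreated
  -> R4 @ bar 2 tick 2 v(0, 1): B3/F4 TT untreated
  -> R4 @ bar 7 tick 0 v(0, 1): B3/A4 m7 untreated
  -> R4 @ bar 8 tick 0 v(0, 1): A3/D4 P4 untreated
  -> R2 @ bar 10 tick 0 v(0, 1): G3/B3 M3 -> A3/A4 P8 similar
  -> R7 @ bar 10 tick 0 v(1,): B3->A4 leap 10st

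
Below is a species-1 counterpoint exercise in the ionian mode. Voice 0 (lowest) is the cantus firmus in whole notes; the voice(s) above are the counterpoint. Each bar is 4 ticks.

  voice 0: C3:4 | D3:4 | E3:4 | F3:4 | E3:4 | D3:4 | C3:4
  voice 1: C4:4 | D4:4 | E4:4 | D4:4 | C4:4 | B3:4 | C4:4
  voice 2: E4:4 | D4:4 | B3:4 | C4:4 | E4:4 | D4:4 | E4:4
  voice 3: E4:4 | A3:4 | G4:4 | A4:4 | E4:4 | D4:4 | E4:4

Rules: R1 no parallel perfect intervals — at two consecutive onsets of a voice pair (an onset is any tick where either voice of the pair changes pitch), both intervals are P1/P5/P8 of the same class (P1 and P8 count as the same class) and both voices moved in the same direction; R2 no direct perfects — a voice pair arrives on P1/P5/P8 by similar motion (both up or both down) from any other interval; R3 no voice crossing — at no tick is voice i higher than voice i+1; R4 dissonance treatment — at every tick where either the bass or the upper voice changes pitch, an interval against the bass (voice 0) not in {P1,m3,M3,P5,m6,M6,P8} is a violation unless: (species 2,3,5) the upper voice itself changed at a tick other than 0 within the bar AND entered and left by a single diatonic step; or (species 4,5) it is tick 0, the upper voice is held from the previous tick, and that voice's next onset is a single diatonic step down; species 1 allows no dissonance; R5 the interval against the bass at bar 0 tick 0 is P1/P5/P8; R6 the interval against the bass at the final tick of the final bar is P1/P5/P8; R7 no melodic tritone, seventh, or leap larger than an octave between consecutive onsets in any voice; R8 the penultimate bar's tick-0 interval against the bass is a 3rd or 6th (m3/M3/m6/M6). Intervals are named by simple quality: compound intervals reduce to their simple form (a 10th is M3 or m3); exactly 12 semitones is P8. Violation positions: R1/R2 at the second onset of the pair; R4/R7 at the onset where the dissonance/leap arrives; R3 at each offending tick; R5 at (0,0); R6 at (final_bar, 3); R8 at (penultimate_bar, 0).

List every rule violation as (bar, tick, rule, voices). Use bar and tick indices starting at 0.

(0, 0, R5, (0, 2))
(0, 0, R5, (0, 3))
(1, 0, R1, (0, 1))
(1, 0, R3, (2, 3))
(1, 1, R3, (2, 3))
(1, 2, R3, (2, 3))
(1, 3, R3, (2, 3))
(2, 0, R1, (0, 1))
(2, 0, R3, (1, 2))
(2, 0, R7, (3,))
(2, 1, R3, (1, 2))
(2, 2, R3, (1, 2))
(2, 3, R3, (1, 2))
(3, 0, R1, (0, 2))
(3, 0, R3, (1, 2))
(3, 1, R3, (1, 2))
(3, 2, R3, (1, 2))
(3, 3, R3, (1, 2))
(4, 0, R2, (0, 3))
(5, 0, R1, (0, 2))
(5, 0, R1, (0, 3))
(5, 0, R1, (2, 3))
(5, 0, R8, (0, 2))
(5, 0, R8, (0, 3))
(6, 0, R1, (2, 3))
(6, 3, R6, (0, 2))
(6, 3, R6, (0, 3))

bar 0: v0=C3 v1=C4 v2=E4 v3=E4 downbeat M3
bar 1: v0=D3 v1=D4 v2=D4 v3=A3 downbeat P5
bar 2: v0=E3 v1=E4 v2=B3 v3=G4 downbeat m3
bar 3: v0=F3 v1=D4 v2=C4 v3=A4 downbeat M3
bar 4: v0=E3 v1=C4 v2=E4 v3=E4 downbeat P8
bar 5: v0=D3 v1=B3 v2=D4 v3=D4 downbeat P8
bar 6: v0=C3 v1=C4 v2=E4 v3=E4 downbeat M3
  -> R5 @ bar 0 tick 0 v(0, 2): opens on M3
  -> R5 @ bar 0 tick 0 v(0, 3): opens on M3
  -> R1 @ bar 1 tick 0 v(0, 1): C3/C4 P8 -> D3/D4 P8 similar
  -> R3 @ bar 1 tick 0 v(2, 3): D4 above A3
  -> R3 @ bar 1 tick 1 v(2, 3): D4 above A3
  -> R3 @ bar 1 tick 2 v(2, 3): D4 above A3
  -> R3 @ bar 1 tick 3 v(2, 3): D4 above A3
  -> R1 @ bar 2 tick 0 v(0, 1): D3/D4 P8 -> E3/E4 P8 similar
  -> R3 @ bar 2 tick 0 v(1, 2): E4 above B3
  -> R7 @ bar 2 tick 0 v(3,): A3->G4 leap 10st
  -> R3 @ bar 2 tick 1 v(1, 2): E4 above B3
  -> R3 @ bar 2 tick 2 v(1, 2): E4 above B3
  -> R3 @ bar 2 tick 3 v(1, 2): E4 above B3
  -> R1 @ bar 3 tick 0 v(0, 2): E3/B3 P5 -> F3/C4 P5 similar
  -> R3 @ bar 3 tick 0 v(1, 2): D4 above C4
  -> R3 @ bar 3 tick 1 v(1, 2): D4 above C4
  -> R3 @ bar 3 tick 2 v(1, 2): D4 above C4
  -> R3 @ bar 3 tick 3 v(1, 2): D4 above C4
  -> R2 @ bar 4 tick 0 v(0, 3): F3/A4 M3 -> E3/E4 P8 similar
  -> R1 @ bar 5 tick 0 v(0, 2): E3/E4 P8 -> D3/D4 P8 similar
  -> R1 @ bar 5 tick 0 v(0, 3): E3/E4 P8 -> D3/D4 P8 similar
  -> R1 @ bar 5 tick 0 v(2, 3): E4/E4 P1 -> D4/D4 P1 similar
  -> R8 @ bar 5 tick 0 v(0, 2): penult P8 not 3rd/6th
  -> R8 @ bar 5 tick 0 v(0, 3): penult P8 not 3rd/6th
  -> R1 @ bar 6 tick 0 v(2, 3): D4/D4 P1 -> E4/E4 P1 similar
  -> R6 @ bar 6 tick 3 v(0, 2): closes on M3
  -> R6 @ bar 6 tick 3 v(0, 3): closes on M3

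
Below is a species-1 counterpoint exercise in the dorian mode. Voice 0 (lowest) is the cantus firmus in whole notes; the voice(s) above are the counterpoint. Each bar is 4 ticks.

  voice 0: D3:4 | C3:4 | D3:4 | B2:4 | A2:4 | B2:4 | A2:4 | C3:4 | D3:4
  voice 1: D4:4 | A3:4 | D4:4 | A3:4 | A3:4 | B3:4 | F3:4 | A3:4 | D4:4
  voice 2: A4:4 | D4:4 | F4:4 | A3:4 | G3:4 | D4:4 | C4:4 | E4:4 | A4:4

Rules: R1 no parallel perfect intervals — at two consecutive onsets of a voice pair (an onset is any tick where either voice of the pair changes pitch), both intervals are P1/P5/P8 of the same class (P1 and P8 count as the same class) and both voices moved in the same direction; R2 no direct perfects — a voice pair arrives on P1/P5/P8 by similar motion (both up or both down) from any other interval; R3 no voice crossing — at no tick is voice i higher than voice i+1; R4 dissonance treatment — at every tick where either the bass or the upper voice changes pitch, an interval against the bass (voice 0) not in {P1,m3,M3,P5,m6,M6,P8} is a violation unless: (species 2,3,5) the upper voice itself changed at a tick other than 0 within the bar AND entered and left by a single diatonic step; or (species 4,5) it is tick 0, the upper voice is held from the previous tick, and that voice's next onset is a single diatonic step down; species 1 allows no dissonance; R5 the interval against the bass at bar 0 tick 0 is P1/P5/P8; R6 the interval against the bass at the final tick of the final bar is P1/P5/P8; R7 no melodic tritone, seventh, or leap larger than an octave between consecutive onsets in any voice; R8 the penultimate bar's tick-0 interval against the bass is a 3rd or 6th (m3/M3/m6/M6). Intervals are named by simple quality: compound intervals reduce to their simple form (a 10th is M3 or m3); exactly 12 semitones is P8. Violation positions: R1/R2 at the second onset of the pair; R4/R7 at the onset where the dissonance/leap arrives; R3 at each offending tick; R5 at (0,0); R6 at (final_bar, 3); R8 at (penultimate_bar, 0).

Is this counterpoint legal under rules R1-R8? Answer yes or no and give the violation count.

No (17 violations)

bar 0: v0=D3 v1=D4 v2=A4 (P5)
bar 1: v0=C3 v1=A3 v2=D4 (M2)
bar 2: v0=D3 v1=D4 v2=F4 (m3)
bar 3: v0=B2 v1=A3 v2=A3 (m7)
bar 4: v0=A2 v1=A3 v2=G3 (m7)
bar 5: v0=B2 v1=B3 v2=D4 (m3)
bar 6: v0=A2 v1=F3 v2=C4 (m3)
bar 7: v0=C3 v1=A3 v2=E4 (M3)
bar 8: v0=D3 v1=D4 v2=A4 (P5)
  R4 @ bar1.0: C3/D4 M2 untreated
  R2 @ bar2.0: C3/A3 M6 -> D3/D4 P8 similar
  R2 @ bar3.0: D4/F4 m3 -> A3/A3 P1 similar
  R4 @ bar3.0: B2/A3 m7 untreated
  R4 @ bar3.0: B2/A3 m7 untreated
  R3 @ bar4.0: A3 above G3
  R4 @ bar4.0: A2/G3 m7 untreated
  R3 @ bar4.1: A3 above G3
  R3 @ bar4.2: A3 above G3
  R3 @ bar4.3: A3 above G3
  R1 @ bar5.0: A2/A3 P8 -> B2/B3 P8 similar
  R2 @ bar6.0: B3/D4 m3 -> F3/C4 P5 similar
  R7 @ bar6.0: B3->F3 leap 6st
  R1 @ bar7.0: F3/C4 P5 -> A3/E4 P5 similar
  R1 @ bar8.0: A3/E4 P5 -> D4/A4 P5 similar
  R2 @ bar8.0: C3/A3 M6 -> D3/D4 P8 similar
  R2 @ bar8.0: C3/E4 M3 -> D3/A4 P5 similar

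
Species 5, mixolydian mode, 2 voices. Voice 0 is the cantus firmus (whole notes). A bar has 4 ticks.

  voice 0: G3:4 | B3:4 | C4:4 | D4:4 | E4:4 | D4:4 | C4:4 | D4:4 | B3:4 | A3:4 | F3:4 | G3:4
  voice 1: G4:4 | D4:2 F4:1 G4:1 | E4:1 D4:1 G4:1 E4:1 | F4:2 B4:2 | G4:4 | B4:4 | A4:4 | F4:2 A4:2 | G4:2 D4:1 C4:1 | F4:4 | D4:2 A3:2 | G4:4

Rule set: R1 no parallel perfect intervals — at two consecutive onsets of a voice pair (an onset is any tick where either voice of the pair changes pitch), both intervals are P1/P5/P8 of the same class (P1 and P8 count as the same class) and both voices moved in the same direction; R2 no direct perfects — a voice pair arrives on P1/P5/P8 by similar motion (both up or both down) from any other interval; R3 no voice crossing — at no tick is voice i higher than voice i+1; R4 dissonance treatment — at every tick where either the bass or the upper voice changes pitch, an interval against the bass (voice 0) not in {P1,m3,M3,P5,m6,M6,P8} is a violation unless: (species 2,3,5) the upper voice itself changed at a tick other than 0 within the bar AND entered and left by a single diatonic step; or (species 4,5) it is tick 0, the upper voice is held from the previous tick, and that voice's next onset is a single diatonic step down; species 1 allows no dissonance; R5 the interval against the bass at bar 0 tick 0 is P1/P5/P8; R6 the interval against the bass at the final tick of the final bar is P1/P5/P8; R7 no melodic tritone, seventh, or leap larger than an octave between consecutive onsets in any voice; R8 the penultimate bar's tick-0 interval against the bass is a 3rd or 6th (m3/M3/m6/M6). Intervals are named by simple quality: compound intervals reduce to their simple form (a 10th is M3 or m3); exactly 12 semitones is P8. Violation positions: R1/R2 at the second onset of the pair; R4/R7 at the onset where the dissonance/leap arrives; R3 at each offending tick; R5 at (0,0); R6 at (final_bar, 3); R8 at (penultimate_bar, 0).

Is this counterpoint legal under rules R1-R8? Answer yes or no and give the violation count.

No (6 violations)

bar 0: v0=G3 v1=G4 (P8)
bar 1: v0=B3 v1=D4 (m3)
bar 2: v0=C4 v1=E4 (M3)
bar 3: v0=D4 v1=F4 (m3)
bar 4: v0=E4 v1=G4 (m3)
bar 5: v0=D4 v1=B4 (M6)
bar 6: v0=C4 v1=A4 (M6)
bar 7: v0=D4 v1=F4 (m3)
bar 8: v0=B3 v1=G4 (m6)
bar 9: v0=A3 v1=F4 (m6)
bar 10: v0=F3 v1=D4 (M6)
bar 11: v0=G3 v1=G4 (P8)
  R4 @ bar1.2: B3/F4 TT untreated
  R4 @ bar2.1: C4/D4 M2 untreated
  R7 @ bar3.2: F4->B4 leap 6st
  R4 @ bar8.3: B3/C4 m2 untreated
  R2 @ bar11.0: F3/A3 M3 -> G3/G4 P8 similar
  R7 @ bar11.0: A3->G4 leap 10st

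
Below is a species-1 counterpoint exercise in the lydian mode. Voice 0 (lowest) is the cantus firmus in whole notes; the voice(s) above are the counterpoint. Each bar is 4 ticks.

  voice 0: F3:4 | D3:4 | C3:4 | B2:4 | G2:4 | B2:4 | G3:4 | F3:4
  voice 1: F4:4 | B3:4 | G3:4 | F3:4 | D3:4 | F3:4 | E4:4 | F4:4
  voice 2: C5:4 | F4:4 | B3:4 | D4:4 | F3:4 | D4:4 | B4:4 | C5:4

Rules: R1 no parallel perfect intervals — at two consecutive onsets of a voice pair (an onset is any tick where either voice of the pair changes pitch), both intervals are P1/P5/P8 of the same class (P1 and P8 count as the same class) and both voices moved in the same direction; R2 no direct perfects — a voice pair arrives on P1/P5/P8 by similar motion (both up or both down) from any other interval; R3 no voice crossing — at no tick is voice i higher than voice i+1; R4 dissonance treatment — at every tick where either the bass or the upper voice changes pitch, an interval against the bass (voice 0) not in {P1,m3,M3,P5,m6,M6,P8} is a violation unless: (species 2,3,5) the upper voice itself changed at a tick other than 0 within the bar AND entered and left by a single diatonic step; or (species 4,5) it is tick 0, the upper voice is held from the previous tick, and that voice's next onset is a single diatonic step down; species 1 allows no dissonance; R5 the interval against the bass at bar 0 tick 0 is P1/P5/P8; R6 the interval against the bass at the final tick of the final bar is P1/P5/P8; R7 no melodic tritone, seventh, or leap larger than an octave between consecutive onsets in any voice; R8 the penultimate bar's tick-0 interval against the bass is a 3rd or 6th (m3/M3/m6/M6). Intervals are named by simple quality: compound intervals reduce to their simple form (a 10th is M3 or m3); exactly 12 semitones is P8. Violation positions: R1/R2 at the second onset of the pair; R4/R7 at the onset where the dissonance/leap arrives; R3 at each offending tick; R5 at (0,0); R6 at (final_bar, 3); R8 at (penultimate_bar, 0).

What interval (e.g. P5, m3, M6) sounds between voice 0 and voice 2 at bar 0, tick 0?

P5

voice 0=F3 voice 2=C5 -> P5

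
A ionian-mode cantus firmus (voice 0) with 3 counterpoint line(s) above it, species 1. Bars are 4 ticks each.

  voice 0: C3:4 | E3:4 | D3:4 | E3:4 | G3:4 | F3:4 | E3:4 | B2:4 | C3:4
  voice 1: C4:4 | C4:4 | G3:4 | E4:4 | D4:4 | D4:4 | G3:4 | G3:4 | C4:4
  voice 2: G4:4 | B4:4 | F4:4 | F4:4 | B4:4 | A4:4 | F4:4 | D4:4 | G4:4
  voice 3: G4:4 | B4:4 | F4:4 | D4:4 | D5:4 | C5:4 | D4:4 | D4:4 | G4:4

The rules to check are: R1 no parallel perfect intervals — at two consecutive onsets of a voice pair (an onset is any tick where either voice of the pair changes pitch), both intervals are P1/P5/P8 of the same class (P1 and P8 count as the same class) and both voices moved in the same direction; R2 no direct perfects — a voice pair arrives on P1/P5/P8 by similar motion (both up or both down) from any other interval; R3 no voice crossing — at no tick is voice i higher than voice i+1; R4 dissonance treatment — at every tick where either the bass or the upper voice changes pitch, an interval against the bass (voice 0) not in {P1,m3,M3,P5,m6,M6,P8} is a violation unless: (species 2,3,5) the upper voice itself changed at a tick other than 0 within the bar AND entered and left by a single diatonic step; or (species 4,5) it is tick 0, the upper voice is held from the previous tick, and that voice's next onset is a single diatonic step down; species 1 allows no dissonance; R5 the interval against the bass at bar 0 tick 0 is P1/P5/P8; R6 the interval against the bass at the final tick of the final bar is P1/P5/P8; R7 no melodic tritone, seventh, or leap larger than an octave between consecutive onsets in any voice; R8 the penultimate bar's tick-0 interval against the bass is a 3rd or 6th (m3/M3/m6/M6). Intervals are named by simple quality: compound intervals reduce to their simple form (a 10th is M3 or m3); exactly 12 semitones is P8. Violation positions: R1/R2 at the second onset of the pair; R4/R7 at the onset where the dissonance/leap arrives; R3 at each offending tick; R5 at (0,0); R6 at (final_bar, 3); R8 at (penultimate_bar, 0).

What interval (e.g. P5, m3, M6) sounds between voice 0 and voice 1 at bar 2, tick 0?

voice 0=D3 voice 1=G3 -> P4

P4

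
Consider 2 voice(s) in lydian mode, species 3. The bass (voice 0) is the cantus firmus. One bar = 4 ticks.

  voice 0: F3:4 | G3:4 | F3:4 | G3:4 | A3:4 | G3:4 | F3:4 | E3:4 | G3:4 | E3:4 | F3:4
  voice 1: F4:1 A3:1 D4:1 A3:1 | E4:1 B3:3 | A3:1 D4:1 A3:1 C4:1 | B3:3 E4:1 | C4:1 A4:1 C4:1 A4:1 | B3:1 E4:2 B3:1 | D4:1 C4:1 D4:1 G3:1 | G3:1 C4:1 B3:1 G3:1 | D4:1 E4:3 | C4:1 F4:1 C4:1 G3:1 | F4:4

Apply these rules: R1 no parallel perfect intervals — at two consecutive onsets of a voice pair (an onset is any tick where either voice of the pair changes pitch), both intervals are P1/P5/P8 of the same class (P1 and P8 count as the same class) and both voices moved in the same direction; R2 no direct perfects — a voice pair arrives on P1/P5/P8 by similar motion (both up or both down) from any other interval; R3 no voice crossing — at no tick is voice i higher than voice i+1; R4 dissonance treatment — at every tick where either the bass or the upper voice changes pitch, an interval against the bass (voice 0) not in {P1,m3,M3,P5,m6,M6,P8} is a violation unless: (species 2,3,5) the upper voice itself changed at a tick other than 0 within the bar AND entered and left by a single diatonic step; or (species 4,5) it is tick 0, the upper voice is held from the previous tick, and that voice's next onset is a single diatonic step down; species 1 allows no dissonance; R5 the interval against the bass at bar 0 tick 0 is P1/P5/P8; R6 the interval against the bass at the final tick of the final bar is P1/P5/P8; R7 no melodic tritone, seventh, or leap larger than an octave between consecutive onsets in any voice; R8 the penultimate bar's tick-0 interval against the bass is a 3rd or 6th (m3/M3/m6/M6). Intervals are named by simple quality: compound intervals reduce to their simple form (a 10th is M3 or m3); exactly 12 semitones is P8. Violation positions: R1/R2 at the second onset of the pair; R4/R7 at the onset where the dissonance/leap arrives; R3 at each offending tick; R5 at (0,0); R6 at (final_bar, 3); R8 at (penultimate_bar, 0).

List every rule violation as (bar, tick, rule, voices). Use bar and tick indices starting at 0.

bar 0: v0=F3 v1=F4 downbeat P8
bar 1: v0=G3 v1=E4 downbeat M6
bar 2: v0=F3 v1=A3 downbeat M3
bar 3: v0=G3 v1=B3 downbeat M3
bar 4: v0=A3 v1=C4 downbeat m3
bar 5: v0=G3 v1=B3 downbeat M3
bar 6: v0=F3 v1=D4 downbeat M6
bar 7: v0=E3 v1=G3 downbeat m3
bar 8: v0=G3 v1=D4 downbeat P5
bar 9: v0=E3 v1=C4 downbeat m6
bar 10: v0=F3 v1=F4 downbeat P8
  -> R7 @ bar 5 tick 0 v(1,): A4->B3 leap 10st
  -> R4 @ bar 6 tick 3 v(0, 1): F3/G3 M2 untreated
  -> R2 @ bar 8 tick 0 v(0, 1): E3/G3 m3 -> G3/D4 P5 similar
  -> R4 @ bar 9 tick 1 v(0, 1): E3/F4 m2 untreated
  -> R2 @ bar 10 tick 0 v(0, 1): E3/G3 m3 -> F3/F4 P8 similar
  -> R7 @ bar 10 tick 0 v(1,): G3->F4 leap 10st

(5, 0, R7, (1,))
(6, 3, R4, (0, 1))
(8, 0, R2, (0, 1))
(9, 1, R4, (0, 1))
(10, 0, R2, (0, 1))
(10, 0, R7, (1,))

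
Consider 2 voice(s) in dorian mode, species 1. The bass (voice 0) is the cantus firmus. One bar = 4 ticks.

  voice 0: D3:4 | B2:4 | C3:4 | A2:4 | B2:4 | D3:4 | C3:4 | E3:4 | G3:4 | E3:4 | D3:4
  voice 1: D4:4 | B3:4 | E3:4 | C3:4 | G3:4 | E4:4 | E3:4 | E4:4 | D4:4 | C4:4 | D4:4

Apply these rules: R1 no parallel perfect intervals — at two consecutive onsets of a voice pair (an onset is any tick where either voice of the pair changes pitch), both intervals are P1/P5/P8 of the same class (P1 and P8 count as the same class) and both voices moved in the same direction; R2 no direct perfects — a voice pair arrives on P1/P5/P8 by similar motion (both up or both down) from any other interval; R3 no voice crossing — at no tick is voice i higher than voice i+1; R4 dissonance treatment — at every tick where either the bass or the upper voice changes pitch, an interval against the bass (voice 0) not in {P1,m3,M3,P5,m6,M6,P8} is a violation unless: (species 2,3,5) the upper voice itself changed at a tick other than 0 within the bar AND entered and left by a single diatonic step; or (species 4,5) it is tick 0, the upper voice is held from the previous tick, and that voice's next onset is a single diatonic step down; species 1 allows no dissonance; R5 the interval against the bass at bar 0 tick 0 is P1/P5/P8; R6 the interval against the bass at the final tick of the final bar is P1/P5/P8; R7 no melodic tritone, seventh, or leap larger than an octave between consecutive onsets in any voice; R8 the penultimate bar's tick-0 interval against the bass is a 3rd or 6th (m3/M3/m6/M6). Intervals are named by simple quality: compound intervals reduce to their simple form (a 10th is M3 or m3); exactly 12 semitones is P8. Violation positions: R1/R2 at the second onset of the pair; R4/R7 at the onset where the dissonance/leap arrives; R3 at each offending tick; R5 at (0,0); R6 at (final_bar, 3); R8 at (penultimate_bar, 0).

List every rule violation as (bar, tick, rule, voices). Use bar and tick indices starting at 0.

bar 0: v0=D3 v1=D4 downbeat P8
bar 1: v0=B2 v1=B3 downbeat P8
bar 2: v0=C3 v1=E3 downbeat M3
bar 3: v0=A2 v1=C3 downbeat m3
bar 4: v0=B2 v1=G3 downbeat m6
bar 5: v0=D3 v1=E4 downbeat M2
bar 6: v0=C3 v1=E3 downbeat M3
bar 7: v0=E3 v1=E4 downbeat P8
bar 8: v0=G3 v1=D4 downbeat P5
bar 9: v0=E3 v1=C4 downbeat m6
bar 10: v0=D3 v1=D4 downbeat P8
  -> R1 @ bar 1 tick 0 v(0, 1): D3/D4 P8 -> B2/B3 P8 similar
  -> R4 @ bar 5 tick 0 v(0, 1): D3/E4 M2 untreated
  -> R2 @ bar 7 tick 0 v(0, 1): C3/E3 M3 -> E3/E4 P8 similar

(1, 0, R1, (0, 1))
(5, 0, R4, (0, 1))
(7, 0, R2, (0, 1))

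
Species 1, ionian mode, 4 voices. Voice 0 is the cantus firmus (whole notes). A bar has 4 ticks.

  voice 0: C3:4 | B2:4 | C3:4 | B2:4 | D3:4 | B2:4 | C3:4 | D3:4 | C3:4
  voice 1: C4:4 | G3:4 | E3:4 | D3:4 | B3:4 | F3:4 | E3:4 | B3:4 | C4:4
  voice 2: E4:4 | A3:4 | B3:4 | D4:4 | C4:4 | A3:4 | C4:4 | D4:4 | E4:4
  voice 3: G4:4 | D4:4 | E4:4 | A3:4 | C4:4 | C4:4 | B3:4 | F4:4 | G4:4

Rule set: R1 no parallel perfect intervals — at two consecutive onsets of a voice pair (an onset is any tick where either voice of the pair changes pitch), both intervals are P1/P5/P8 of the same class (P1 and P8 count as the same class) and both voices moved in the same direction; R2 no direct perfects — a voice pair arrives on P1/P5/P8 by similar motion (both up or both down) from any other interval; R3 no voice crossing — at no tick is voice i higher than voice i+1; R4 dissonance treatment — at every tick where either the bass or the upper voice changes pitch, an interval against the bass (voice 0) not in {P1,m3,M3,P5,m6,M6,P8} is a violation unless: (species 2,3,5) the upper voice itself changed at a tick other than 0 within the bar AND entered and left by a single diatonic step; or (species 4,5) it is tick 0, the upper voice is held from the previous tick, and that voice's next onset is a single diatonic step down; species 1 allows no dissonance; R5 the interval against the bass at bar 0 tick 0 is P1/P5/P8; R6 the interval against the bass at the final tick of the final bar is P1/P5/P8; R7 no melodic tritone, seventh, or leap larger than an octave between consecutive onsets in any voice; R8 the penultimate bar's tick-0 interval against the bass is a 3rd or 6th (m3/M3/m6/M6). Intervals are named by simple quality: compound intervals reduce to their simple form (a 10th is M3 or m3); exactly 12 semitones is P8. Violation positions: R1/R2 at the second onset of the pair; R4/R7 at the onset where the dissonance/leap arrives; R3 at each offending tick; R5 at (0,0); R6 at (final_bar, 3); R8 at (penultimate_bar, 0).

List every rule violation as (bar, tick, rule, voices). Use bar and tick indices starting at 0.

bar 0: v0=C3 v1=C4 v2=E4 v3=G4 downbeat P5
bar 1: v0=B2 v1=G3 v2=A3 v3=D4 downbeat m3
bar 2: v0=C3 v1=E3 v2=B3 v3=E4 downbeat M3
bar 3: v0=B2 v1=D3 v2=D4 v3=A3 downbeat m7
bar 4: v0=D3 v1=B3 v2=C4 v3=C4 downbeat m7
bar 5: v0=B2 v1=F3 v2=A3 v3=C4 downbeat m2
bar 6: v0=C3 v1=E3 v2=C4 v3=B3 downbeat M7
bar 7: v0=D3 v1=B3 v2=D4 v3=F4 downbeat m3
bar 8: v0=C3 v1=C4 v2=E4 v3=G4 downbeat P5
  -> R5 @ bar 0 tick 0 v(0, 2): opens on M3
  -> R1 @ bar 1 tick 0 v(1, 3): C4/G4 P5 -> G3/D4 P5 similar
  -> R4 @ bar 1 tick 0 v(0, 2): B2/A3 m7 untreated
  -> R4 @ bar 2 tick 0 v(0, 2): C3/B3 M7 untreated
  -> R2 @ bar 3 tick 0 v(1, 3): E3/E4 P8 -> D3/A3 P5 similar
  -> R3 @ bar 3 tick 0 v(2, 3): D4 above A3
  -> R4 @ bar 3 tick 0 v(0, 3): B2/A3 m7 untreated
  -> R3 @ bar 3 tick 1 v(2, 3): D4 above A3
  -> R3 @ bar 3 tick 2 v(2, 3): D4 above A3
  -> R3 @ bar 3 tick 3 v(2, 3): D4 above A3
  -> R4 @ bar 4 tick 0 v(0, 2): D3/C4 m7 untreated
  -> R4 @ bar 4 tick 0 v(0, 3): D3/C4 m7 untreated
  -> R4 @ bar 5 tick 0 v(0, 1): B2/F3 TT untreated
  -> R4 @ bar 5 tick 0 v(0, 2): B2/A3 m7 untreated
  -> R4 @ bar 5 tick 0 v(0, 3): B2/C4 m2 untreated
  -> R7 @ bar 5 tick 0 v(1,): B3->F3 leap 6st
  -> R1 @ bar 6 tick 0 v(1, 3): F3/C4 P5 -> E3/B3 P5 similar
  -> R2 @ bar 6 tick 0 v(0, 2): B2/A3 m7 -> C3/C4 P8 similar
  -> R3 @ bar 6 tick 0 v(2, 3): C4 above B3
  -> R4 @ bar 6 tick 0 v(0, 3): C3/B3 M7 untreated
  -> R3 @ bar 6 tick 1 v(2, 3): C4 above B3
  -> R3 @ bar 6 tick 2 v(2, 3): C4 above B3
  -> R3 @ bar 6 tick 3 v(2, 3): C4 above B3
  -> R1 @ bar 7 tick 0 v(0, 2): C3/C4 P8 -> D3/D4 P8 similar
  -> R7 @ bar 7 tick 0 v(3,): B3->F4 leap 6st
  -> R8 @ bar 7 tick 0 v(0, 2): penult P8 not 3rd/6th
  -> R2 @ bar 8 tick 0 v(1, 3): B3/F4 TT -> C4/G4 P5 similar
  -> R6 @ bar 8 tick 3 v(0, 2): closes on M3

(0, 0, R5, (0, 2))
(1, 0, R1, (1, 3))
(1, 0, R4, (0, 2))
(2, 0, R4, (0, 2))
(3, 0, R2, (1, 3))
(3, 0, R3, (2, 3))
(3, 0, R4, (0, 3))
(3, 1, R3, (2, 3))
(3, 2, R3, (2, 3))
(3, 3, R3, (2, 3))
(4, 0, R4, (0, 2))
(4, 0, R4, (0, 3))
(5, 0, R4, (0, 1))
(5, 0, R4, (0, 2))
(5, 0, R4, (0, 3))
(5, 0, R7, (1,))
(6, 0, R1, (1, 3))
(6, 0, R2, (0, 2))
(6, 0, R3, (2, 3))
(6, 0, R4, (0, 3))
(6, 1, R3, (2, 3))
(6, 2, R3, (2, 3))
(6, 3, R3, (2, 3))
(7, 0, R1, (0, 2))
(7, 0, R7, (3,))
(7, 0, R8, (0, 2))
(8, 0, R2, (1, 3))
(8, 3, R6, (0, 2))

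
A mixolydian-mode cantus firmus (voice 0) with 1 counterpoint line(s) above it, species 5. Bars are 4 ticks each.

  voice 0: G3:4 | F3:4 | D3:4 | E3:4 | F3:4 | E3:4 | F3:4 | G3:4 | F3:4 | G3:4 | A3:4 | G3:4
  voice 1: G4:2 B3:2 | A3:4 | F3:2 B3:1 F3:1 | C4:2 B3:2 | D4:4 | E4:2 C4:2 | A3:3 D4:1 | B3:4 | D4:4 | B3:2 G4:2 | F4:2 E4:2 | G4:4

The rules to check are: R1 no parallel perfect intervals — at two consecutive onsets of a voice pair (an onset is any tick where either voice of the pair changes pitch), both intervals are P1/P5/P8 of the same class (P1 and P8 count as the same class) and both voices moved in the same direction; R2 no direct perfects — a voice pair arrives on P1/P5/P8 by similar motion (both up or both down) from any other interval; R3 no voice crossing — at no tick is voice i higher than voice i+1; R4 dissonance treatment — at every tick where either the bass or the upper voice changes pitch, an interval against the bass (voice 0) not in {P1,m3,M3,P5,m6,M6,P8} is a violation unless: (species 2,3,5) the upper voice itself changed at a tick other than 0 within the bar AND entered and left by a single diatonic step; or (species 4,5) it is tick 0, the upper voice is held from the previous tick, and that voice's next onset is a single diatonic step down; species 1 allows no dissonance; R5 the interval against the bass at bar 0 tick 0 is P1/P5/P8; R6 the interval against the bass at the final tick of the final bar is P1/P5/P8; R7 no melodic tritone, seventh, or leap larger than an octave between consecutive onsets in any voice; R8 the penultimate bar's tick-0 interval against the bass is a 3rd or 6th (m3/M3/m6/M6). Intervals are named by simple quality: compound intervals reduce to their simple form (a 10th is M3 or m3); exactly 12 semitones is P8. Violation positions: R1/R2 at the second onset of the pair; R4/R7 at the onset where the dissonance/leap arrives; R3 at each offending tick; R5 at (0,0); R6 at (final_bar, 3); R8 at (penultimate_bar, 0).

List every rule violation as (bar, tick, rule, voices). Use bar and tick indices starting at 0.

(2, 2, R7, (1,))
(2, 3, R7, (1,))

bar 0: v0=G3 v1=G4 downbeat P8
bar 1: v0=F3 v1=A3 downbeat M3
bar 2: v0=D3 v1=F3 downbeat m3
bar 3: v0=E3 v1=C4 downbeat m6
bar 4: v0=F3 v1=D4 downbeat M6
bar 5: v0=E3 v1=E4 downbeat P8
bar 6: v0=F3 v1=A3 downbeat M3
bar 7: v0=G3 v1=B3 downbeat M3
bar 8: v0=F3 v1=D4 downbeat M6
bar 9: v0=G3 v1=B3 downbeat M3
bar 10: v0=A3 v1=F4 downbeat m6
bar 11: v0=G3 v1=G4 downbeat P8
  -> R7 @ bar 2 tick 2 v(1,): F3->B3 leap 6st
  -> R7 @ bar 2 tick 3 v(1,): B3->F3 leap 6st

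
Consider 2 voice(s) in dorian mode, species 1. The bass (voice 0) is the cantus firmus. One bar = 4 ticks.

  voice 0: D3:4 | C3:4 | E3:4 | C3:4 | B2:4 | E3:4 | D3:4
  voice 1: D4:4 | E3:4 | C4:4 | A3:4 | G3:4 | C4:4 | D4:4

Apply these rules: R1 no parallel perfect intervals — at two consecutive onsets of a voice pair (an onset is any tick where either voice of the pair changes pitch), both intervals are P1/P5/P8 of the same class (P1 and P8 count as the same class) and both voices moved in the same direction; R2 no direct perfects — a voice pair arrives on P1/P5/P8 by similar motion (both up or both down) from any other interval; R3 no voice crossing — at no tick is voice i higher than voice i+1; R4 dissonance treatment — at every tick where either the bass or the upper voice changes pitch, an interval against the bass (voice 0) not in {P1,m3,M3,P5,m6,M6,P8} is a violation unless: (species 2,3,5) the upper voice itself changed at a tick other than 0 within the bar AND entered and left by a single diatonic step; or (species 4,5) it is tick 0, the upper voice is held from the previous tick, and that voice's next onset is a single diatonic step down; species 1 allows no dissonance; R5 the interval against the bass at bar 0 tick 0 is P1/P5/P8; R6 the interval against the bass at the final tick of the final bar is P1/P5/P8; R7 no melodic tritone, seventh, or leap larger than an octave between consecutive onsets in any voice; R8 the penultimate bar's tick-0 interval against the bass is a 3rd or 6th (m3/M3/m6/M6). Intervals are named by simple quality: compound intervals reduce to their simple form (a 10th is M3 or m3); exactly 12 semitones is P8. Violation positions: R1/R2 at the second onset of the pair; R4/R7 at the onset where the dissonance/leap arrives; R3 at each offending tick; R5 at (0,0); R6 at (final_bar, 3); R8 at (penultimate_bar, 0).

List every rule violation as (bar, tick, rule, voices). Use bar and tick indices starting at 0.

(1, 0, R7, (1,))

bar 0: v0=D3 v1=D4 downbeat P8
bar 1: v0=C3 v1=E3 downbeat M3
bar 2: v0=E3 v1=C4 downbeat m6
bar 3: v0=C3 v1=A3 downbeat M6
bar 4: v0=B2 v1=G3 downbeat m6
bar 5: v0=E3 v1=C4 downbeat m6
bar 6: v0=D3 v1=D4 downbeat P8
  -> R7 @ bar 1 tick 0 v(1,): D4->E3 leap 10st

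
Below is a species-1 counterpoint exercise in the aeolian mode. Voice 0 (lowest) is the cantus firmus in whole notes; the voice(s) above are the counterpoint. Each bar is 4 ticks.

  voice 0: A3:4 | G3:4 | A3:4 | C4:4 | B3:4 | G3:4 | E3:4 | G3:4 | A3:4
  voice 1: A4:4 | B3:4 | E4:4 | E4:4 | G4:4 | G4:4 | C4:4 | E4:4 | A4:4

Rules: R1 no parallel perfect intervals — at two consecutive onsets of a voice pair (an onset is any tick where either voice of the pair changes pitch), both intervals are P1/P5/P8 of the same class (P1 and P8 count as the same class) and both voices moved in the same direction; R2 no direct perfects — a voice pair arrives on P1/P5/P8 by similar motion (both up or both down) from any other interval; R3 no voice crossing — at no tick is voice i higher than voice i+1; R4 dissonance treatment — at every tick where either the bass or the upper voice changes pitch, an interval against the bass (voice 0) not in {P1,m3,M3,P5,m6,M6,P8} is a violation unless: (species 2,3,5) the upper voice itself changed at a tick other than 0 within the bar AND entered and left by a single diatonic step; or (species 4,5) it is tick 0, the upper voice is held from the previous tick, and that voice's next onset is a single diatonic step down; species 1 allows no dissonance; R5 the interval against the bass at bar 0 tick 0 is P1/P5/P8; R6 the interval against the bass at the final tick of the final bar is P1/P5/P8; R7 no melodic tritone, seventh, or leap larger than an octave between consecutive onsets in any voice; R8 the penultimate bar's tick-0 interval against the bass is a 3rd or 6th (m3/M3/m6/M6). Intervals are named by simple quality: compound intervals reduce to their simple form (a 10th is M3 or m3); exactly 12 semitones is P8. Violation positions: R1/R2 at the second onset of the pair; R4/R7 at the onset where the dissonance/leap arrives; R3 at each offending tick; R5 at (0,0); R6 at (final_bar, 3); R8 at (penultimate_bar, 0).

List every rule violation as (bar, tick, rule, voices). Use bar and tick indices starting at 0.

bar 0: v0=A3 v1=A4 downbeat P8
bar 1: v0=G3 v1=B3 downbeat M3
bar 2: v0=A3 v1=E4 downbeat P5
bar 3: v0=C4 v1=E4 downbeat M3
bar 4: v0=B3 v1=G4 downbeat m6
bar 5: v0=G3 v1=G4 downbeat P8
bar 6: v0=E3 v1=C4 downbeat m6
bar 7: v0=G3 v1=E4 downbeat M6
bar 8: v0=A3 v1=A4 downbeat P8
  -> R7 @ bar 1 tick 0 v(1,): A4->B3 leap 10st
  -> R2 @ bar 2 tick 0 v(0, 1): G3/B3 M3 -> A3/E4 P5 similar
  -> R2 @ bar 8 tick 0 v(0, 1): G3/E4 M6 -> A3/A4 P8 similar

(1, 0, R7, (1,))
(2, 0, R2, (0, 1))
(8, 0, R2, (0, 1))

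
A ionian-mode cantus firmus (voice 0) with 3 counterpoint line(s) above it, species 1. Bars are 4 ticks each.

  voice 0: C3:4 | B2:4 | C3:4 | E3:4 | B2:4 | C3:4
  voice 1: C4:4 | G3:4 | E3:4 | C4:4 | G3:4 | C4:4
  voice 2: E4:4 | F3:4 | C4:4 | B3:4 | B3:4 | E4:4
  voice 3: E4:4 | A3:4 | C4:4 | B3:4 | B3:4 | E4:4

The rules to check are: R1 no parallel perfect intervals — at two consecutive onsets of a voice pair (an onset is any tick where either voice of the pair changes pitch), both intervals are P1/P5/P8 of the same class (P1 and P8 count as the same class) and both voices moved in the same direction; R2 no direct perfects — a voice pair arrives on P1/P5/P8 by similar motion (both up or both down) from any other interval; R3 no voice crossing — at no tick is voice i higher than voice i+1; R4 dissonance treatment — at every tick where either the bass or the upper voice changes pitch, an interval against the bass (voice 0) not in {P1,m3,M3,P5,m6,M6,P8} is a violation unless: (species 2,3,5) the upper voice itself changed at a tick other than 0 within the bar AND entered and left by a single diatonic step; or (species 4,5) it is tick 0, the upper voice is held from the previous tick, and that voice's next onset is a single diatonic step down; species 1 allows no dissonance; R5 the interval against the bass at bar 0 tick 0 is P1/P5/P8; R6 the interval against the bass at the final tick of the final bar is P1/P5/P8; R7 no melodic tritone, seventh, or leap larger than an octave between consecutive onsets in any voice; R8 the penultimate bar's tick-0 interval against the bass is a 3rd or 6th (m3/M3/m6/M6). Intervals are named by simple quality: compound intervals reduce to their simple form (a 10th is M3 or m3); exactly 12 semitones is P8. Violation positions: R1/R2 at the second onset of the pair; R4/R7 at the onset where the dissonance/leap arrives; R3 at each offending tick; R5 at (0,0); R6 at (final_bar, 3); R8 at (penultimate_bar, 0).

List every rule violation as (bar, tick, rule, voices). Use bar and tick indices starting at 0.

(0, 0, R5, (0, 2))
(0, 0, R5, (0, 3))
(1, 0, R3, (1, 2))
(1, 0, R4, (0, 2))
(1, 0, R4, (0, 3))
(1, 0, R7, (2,))
(1, 1, R3, (1, 2))
(1, 2, R3, (1, 2))
(1, 3, R3, (1, 2))
(2, 0, R2, (0, 2))
(2, 0, R2, (0, 3))
(2, 0, R2, (2, 3))
(3, 0, R1, (2, 3))
(3, 0, R3, (1, 2))
(3, 1, R3, (1, 2))
(3, 2, R3, (1, 2))
(3, 3, R3, (1, 2))
(4, 0, R8, (0, 2))
(4, 0, R8, (0, 3))
(5, 0, R1, (2, 3))
(5, 0, R2, (0, 1))
(5, 3, R6, (0, 2))
(5, 3, R6, (0, 3))

bar 0: v0=C3 v1=C4 v2=E4 v3=E4 downbeat M3
bar 1: v0=B2 v1=G3 v2=F3 v3=A3 downbeat m7
bar 2: v0=C3 v1=E3 v2=C4 v3=C4 downbeat P8
bar 3: v0=E3 v1=C4 v2=B3 v3=B3 downbeat P5
bar 4: v0=B2 v1=G3 v2=B3 v3=B3 downbeat P8
bar 5: v0=C3 v1=C4 v2=E4 v3=E4 downbeat M3
  -> R5 @ bar 0 tick 0 v(0, 2): opens on M3
  -> R5 @ bar 0 tick 0 v(0, 3): opens on M3
  -> R3 @ bar 1 tick 0 v(1, 2): G3 above F3
  -> R4 @ bar 1 tick 0 v(0, 2): B2/F3 TT untreated
  -> R4 @ bar 1 tick 0 v(0, 3): B2/A3 m7 untreated
  -> R7 @ bar 1 tick 0 v(2,): E4->F3 leap 11st
  -> R3 @ bar 1 tick 1 v(1, 2): G3 above F3
  -> R3 @ bar 1 tick 2 v(1, 2): G3 above F3
  -> R3 @ bar 1 tick 3 v(1, 2): G3 above F3
  -> R2 @ bar 2 tick 0 v(0, 2): B2/F3 TT -> C3/C4 P8 similar
  -> R2 @ bar 2 tick 0 v(0, 3): B2/A3 m7 -> C3/C4 P8 similar
  -> R2 @ bar 2 tick 0 v(2, 3): F3/A3 M3 -> C4/C4 P1 similar
  -> R1 @ bar 3 tick 0 v(2, 3): C4/C4 P1 -> B3/B3 P1 similar
  -> R3 @ bar 3 tick 0 v(1, 2): C4 above B3
  -> R3 @ bar 3 tick 1 v(1, 2): C4 above B3
  -> R3 @ bar 3 tick 2 v(1, 2): C4 above B3
  -> R3 @ bar 3 tick 3 v(1, 2): C4 above B3
  -> R8 @ bar 4 tick 0 v(0, 2): penult P8 not 3rd/6th
  -> R8 @ bar 4 tick 0 v(0, 3): penult P8 not 3rd/6th
  -> R1 @ bar 5 tick 0 v(2, 3): B3/B3 P1 -> E4/E4 P1 similar
  -> R2 @ bar 5 tick 0 v(0, 1): B2/G3 m6 -> C3/C4 P8 similar
  -> R6 @ bar 5 tick 3 v(0, 2): closes on M3
  -> R6 @ bar 5 tick 3 v(0, 3): closes on M3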